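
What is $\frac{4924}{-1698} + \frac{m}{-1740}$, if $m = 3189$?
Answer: $- \frac{2330447}{492420} \approx -4.7326$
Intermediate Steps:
$\frac{4924}{-1698} + \frac{m}{-1740} = \frac{4924}{-1698} + \frac{3189}{-1740} = 4924 \left(- \frac{1}{1698}\right) + 3189 \left(- \frac{1}{1740}\right) = - \frac{2462}{849} - \frac{1063}{580} = - \frac{2330447}{492420}$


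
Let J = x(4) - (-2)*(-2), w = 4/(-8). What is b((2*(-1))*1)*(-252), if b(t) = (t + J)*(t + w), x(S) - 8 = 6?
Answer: 5040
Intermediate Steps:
w = -½ (w = 4*(-⅛) = -½ ≈ -0.50000)
x(S) = 14 (x(S) = 8 + 6 = 14)
J = 10 (J = 14 - (-2)*(-2) = 14 - 1*4 = 14 - 4 = 10)
b(t) = (10 + t)*(-½ + t) (b(t) = (t + 10)*(t - ½) = (10 + t)*(-½ + t))
b((2*(-1))*1)*(-252) = (-5 + ((2*(-1))*1)² + 19*((2*(-1))*1)/2)*(-252) = (-5 + (-2*1)² + 19*(-2*1)/2)*(-252) = (-5 + (-2)² + (19/2)*(-2))*(-252) = (-5 + 4 - 19)*(-252) = -20*(-252) = 5040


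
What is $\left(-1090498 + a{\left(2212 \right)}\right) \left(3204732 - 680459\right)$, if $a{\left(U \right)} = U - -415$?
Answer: $-2746083392783$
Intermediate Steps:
$a{\left(U \right)} = 415 + U$ ($a{\left(U \right)} = U + 415 = 415 + U$)
$\left(-1090498 + a{\left(2212 \right)}\right) \left(3204732 - 680459\right) = \left(-1090498 + \left(415 + 2212\right)\right) \left(3204732 - 680459\right) = \left(-1090498 + 2627\right) 2524273 = \left(-1087871\right) 2524273 = -2746083392783$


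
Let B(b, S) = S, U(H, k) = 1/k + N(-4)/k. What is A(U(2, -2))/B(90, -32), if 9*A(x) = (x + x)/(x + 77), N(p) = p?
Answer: -1/7536 ≈ -0.00013270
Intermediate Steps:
U(H, k) = -3/k (U(H, k) = 1/k - 4/k = -3/k)
A(x) = 2*x/(9*(77 + x)) (A(x) = ((x + x)/(x + 77))/9 = ((2*x)/(77 + x))/9 = (2*x/(77 + x))/9 = 2*x/(9*(77 + x)))
A(U(2, -2))/B(90, -32) = (2*(-3/(-2))/(9*(77 - 3/(-2))))/(-32) = (2*(-3*(-½))/(9*(77 - 3*(-½))))*(-1/32) = ((2/9)*(3/2)/(77 + 3/2))*(-1/32) = ((2/9)*(3/2)/(157/2))*(-1/32) = ((2/9)*(3/2)*(2/157))*(-1/32) = (2/471)*(-1/32) = -1/7536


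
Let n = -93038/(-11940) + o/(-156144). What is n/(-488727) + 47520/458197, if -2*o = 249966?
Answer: 3607592838880910623/34791003478268158320 ≈ 0.10369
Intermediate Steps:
o = -124983 (o = -½*249966 = -124983)
n = 1334968541/155363280 (n = -93038/(-11940) - 124983/(-156144) = -93038*(-1/11940) - 124983*(-1/156144) = 46519/5970 + 41661/52048 = 1334968541/155363280 ≈ 8.5926)
n/(-488727) + 47520/458197 = (1334968541/155363280)/(-488727) + 47520/458197 = (1334968541/155363280)*(-1/488727) + 47520*(1/458197) = -1334968541/75930229744560 + 47520/458197 = 3607592838880910623/34791003478268158320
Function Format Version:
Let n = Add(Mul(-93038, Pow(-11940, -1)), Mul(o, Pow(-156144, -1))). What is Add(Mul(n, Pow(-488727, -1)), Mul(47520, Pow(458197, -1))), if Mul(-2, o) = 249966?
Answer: Rational(3607592838880910623, 34791003478268158320) ≈ 0.10369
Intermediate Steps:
o = -124983 (o = Mul(Rational(-1, 2), 249966) = -124983)
n = Rational(1334968541, 155363280) (n = Add(Mul(-93038, Pow(-11940, -1)), Mul(-124983, Pow(-156144, -1))) = Add(Mul(-93038, Rational(-1, 11940)), Mul(-124983, Rational(-1, 156144))) = Add(Rational(46519, 5970), Rational(41661, 52048)) = Rational(1334968541, 155363280) ≈ 8.5926)
Add(Mul(n, Pow(-488727, -1)), Mul(47520, Pow(458197, -1))) = Add(Mul(Rational(1334968541, 155363280), Pow(-488727, -1)), Mul(47520, Pow(458197, -1))) = Add(Mul(Rational(1334968541, 155363280), Rational(-1, 488727)), Mul(47520, Rational(1, 458197))) = Add(Rational(-1334968541, 75930229744560), Rational(47520, 458197)) = Rational(3607592838880910623, 34791003478268158320)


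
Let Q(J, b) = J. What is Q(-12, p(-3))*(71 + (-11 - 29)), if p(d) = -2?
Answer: -372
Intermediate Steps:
Q(-12, p(-3))*(71 + (-11 - 29)) = -12*(71 + (-11 - 29)) = -12*(71 - 40) = -12*31 = -372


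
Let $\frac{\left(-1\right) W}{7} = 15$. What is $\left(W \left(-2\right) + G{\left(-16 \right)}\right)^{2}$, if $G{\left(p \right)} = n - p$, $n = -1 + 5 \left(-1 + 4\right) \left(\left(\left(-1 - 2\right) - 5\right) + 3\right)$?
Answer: $22500$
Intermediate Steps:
$W = -105$ ($W = \left(-7\right) 15 = -105$)
$n = -76$ ($n = -1 + 5 \cdot 3 \left(\left(-3 - 5\right) + 3\right) = -1 + 5 \cdot 3 \left(-8 + 3\right) = -1 + 5 \cdot 3 \left(-5\right) = -1 + 5 \left(-15\right) = -1 - 75 = -76$)
$G{\left(p \right)} = -76 - p$
$\left(W \left(-2\right) + G{\left(-16 \right)}\right)^{2} = \left(\left(-105\right) \left(-2\right) - 60\right)^{2} = \left(210 + \left(-76 + 16\right)\right)^{2} = \left(210 - 60\right)^{2} = 150^{2} = 22500$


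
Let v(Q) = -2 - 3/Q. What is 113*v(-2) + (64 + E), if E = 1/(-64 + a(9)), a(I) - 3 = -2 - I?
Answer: 539/72 ≈ 7.4861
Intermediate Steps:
a(I) = 1 - I (a(I) = 3 + (-2 - I) = 1 - I)
E = -1/72 (E = 1/(-64 + (1 - 1*9)) = 1/(-64 + (1 - 9)) = 1/(-64 - 8) = 1/(-72) = -1/72 ≈ -0.013889)
113*v(-2) + (64 + E) = 113*(-2 - 3/(-2)) + (64 - 1/72) = 113*(-2 - 3*(-½)) + 4607/72 = 113*(-2 + 3/2) + 4607/72 = 113*(-½) + 4607/72 = -113/2 + 4607/72 = 539/72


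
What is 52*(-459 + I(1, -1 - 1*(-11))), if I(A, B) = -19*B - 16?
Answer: -34580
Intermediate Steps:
I(A, B) = -16 - 19*B
52*(-459 + I(1, -1 - 1*(-11))) = 52*(-459 + (-16 - 19*(-1 - 1*(-11)))) = 52*(-459 + (-16 - 19*(-1 + 11))) = 52*(-459 + (-16 - 19*10)) = 52*(-459 + (-16 - 190)) = 52*(-459 - 206) = 52*(-665) = -34580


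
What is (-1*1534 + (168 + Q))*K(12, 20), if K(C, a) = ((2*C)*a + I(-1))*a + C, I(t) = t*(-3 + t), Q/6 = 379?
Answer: 8800336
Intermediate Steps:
Q = 2274 (Q = 6*379 = 2274)
K(C, a) = C + a*(4 + 2*C*a) (K(C, a) = ((2*C)*a - (-3 - 1))*a + C = (2*C*a - 1*(-4))*a + C = (2*C*a + 4)*a + C = (4 + 2*C*a)*a + C = a*(4 + 2*C*a) + C = C + a*(4 + 2*C*a))
(-1*1534 + (168 + Q))*K(12, 20) = (-1*1534 + (168 + 2274))*(12 + 4*20 + 2*12*20²) = (-1534 + 2442)*(12 + 80 + 2*12*400) = 908*(12 + 80 + 9600) = 908*9692 = 8800336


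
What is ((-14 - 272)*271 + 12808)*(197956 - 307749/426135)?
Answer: -1819214429059026/142045 ≈ -1.2807e+10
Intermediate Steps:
((-14 - 272)*271 + 12808)*(197956 - 307749/426135) = (-286*271 + 12808)*(197956 - 307749*1/426135) = (-77506 + 12808)*(197956 - 102583/142045) = -64698*28118557437/142045 = -1819214429059026/142045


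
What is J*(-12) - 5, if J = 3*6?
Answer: -221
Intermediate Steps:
J = 18
J*(-12) - 5 = 18*(-12) - 5 = -216 - 5 = -221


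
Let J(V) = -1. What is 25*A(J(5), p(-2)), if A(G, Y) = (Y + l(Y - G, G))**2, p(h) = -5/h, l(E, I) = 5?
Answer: 5625/4 ≈ 1406.3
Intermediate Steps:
A(G, Y) = (5 + Y)**2 (A(G, Y) = (Y + 5)**2 = (5 + Y)**2)
25*A(J(5), p(-2)) = 25*(5 - 5/(-2))**2 = 25*(5 - 5*(-1/2))**2 = 25*(5 + 5/2)**2 = 25*(15/2)**2 = 25*(225/4) = 5625/4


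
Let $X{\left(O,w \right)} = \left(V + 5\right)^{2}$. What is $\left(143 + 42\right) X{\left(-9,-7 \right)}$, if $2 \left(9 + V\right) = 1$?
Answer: $\frac{9065}{4} \approx 2266.3$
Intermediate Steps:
$V = - \frac{17}{2}$ ($V = -9 + \frac{1}{2} \cdot 1 = -9 + \frac{1}{2} = - \frac{17}{2} \approx -8.5$)
$X{\left(O,w \right)} = \frac{49}{4}$ ($X{\left(O,w \right)} = \left(- \frac{17}{2} + 5\right)^{2} = \left(- \frac{7}{2}\right)^{2} = \frac{49}{4}$)
$\left(143 + 42\right) X{\left(-9,-7 \right)} = \left(143 + 42\right) \frac{49}{4} = 185 \cdot \frac{49}{4} = \frac{9065}{4}$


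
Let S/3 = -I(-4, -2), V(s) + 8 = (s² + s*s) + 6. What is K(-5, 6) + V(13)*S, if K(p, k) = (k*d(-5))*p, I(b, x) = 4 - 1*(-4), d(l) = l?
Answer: -7914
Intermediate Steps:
V(s) = -2 + 2*s² (V(s) = -8 + ((s² + s*s) + 6) = -8 + ((s² + s²) + 6) = -8 + (2*s² + 6) = -8 + (6 + 2*s²) = -2 + 2*s²)
I(b, x) = 8 (I(b, x) = 4 + 4 = 8)
K(p, k) = -5*k*p (K(p, k) = (k*(-5))*p = (-5*k)*p = -5*k*p)
S = -24 (S = 3*(-1*8) = 3*(-8) = -24)
K(-5, 6) + V(13)*S = -5*6*(-5) + (-2 + 2*13²)*(-24) = 150 + (-2 + 2*169)*(-24) = 150 + (-2 + 338)*(-24) = 150 + 336*(-24) = 150 - 8064 = -7914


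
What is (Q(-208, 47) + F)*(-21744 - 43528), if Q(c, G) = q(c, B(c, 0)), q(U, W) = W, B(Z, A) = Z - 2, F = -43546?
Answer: 2856041632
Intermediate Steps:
B(Z, A) = -2 + Z
Q(c, G) = -2 + c
(Q(-208, 47) + F)*(-21744 - 43528) = ((-2 - 208) - 43546)*(-21744 - 43528) = (-210 - 43546)*(-65272) = -43756*(-65272) = 2856041632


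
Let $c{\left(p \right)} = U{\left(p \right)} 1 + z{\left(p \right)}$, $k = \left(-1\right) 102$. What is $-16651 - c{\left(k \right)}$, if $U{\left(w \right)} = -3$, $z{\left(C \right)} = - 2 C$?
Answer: $-16852$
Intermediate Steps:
$k = -102$
$c{\left(p \right)} = -3 - 2 p$ ($c{\left(p \right)} = \left(-3\right) 1 - 2 p = -3 - 2 p$)
$-16651 - c{\left(k \right)} = -16651 - \left(-3 - -204\right) = -16651 - \left(-3 + 204\right) = -16651 - 201 = -16852$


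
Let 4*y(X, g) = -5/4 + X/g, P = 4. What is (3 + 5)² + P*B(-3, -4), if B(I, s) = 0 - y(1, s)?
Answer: 131/2 ≈ 65.500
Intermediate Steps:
y(X, g) = -5/16 + X/(4*g) (y(X, g) = (-5/4 + X/g)/4 = -5/16 + X/(4*g))
B(I, s) = 5/16 - 1/(4*s) (B(I, s) = 0 - (-5/16 + (¼)*1/s) = 0 - (-5/16 + 1/(4*s)) = 0 + (5/16 - 1/(4*s)) = 5/16 - 1/(4*s))
(3 + 5)² + P*B(-3, -4) = (3 + 5)² + 4*((1/16)*(-4 + 5*(-4))/(-4)) = 8² + 4*((1/16)*(-¼)*(-4 - 20)) = 64 + 4*((1/16)*(-¼)*(-24)) = 64 + 4*(3/8) = 64 + 3/2 = 131/2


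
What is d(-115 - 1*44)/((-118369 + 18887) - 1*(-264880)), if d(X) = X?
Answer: -159/165398 ≈ -0.00096132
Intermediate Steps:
d(-115 - 1*44)/((-118369 + 18887) - 1*(-264880)) = (-115 - 1*44)/((-118369 + 18887) - 1*(-264880)) = (-115 - 44)/(-99482 + 264880) = -159/165398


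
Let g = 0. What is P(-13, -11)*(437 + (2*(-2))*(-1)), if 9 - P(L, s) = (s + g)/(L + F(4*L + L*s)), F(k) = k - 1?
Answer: 4032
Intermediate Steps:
F(k) = -1 + k
P(L, s) = 9 - s/(-1 + 5*L + L*s) (P(L, s) = 9 - (s + 0)/(L + (-1 + (4*L + L*s))) = 9 - s/(L + (-1 + 4*L + L*s)) = 9 - s/(-1 + 5*L + L*s))
P(-13, -11)*(437 + (2*(-2))*(-1)) = ((-9 - 1*(-11) + 45*(-13) + 9*(-13)*(-11))/(-1 + 5*(-13) - 13*(-11)))*(437 + (2*(-2))*(-1)) = ((-9 + 11 - 585 + 1287)/(-1 - 65 + 143))*(437 - 4*(-1)) = (704/77)*(437 + 4) = ((1/77)*704)*441 = (64/7)*441 = 4032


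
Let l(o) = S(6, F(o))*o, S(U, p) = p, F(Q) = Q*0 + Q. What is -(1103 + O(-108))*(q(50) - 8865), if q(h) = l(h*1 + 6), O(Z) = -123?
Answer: 5614420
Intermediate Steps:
F(Q) = Q (F(Q) = 0 + Q = Q)
l(o) = o**2 (l(o) = o*o = o**2)
q(h) = (6 + h)**2 (q(h) = (h*1 + 6)**2 = (h + 6)**2 = (6 + h)**2)
-(1103 + O(-108))*(q(50) - 8865) = -(1103 - 123)*((6 + 50)**2 - 8865) = -980*(56**2 - 8865) = -980*(3136 - 8865) = -980*(-5729) = -1*(-5614420) = 5614420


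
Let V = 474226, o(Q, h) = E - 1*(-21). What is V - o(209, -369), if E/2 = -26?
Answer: 474257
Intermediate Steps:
E = -52 (E = 2*(-26) = -52)
o(Q, h) = -31 (o(Q, h) = -52 - 1*(-21) = -52 + 21 = -31)
V - o(209, -369) = 474226 - 1*(-31) = 474226 + 31 = 474257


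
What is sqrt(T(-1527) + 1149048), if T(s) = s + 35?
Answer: 2*sqrt(286889) ≈ 1071.2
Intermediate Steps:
T(s) = 35 + s
sqrt(T(-1527) + 1149048) = sqrt((35 - 1527) + 1149048) = sqrt(-1492 + 1149048) = sqrt(1147556) = 2*sqrt(286889)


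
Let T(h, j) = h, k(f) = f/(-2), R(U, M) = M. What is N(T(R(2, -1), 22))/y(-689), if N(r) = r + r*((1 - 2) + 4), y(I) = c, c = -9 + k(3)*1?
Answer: 8/21 ≈ 0.38095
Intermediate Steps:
k(f) = -f/2 (k(f) = f*(-½) = -f/2)
c = -21/2 (c = -9 - ½*3*1 = -9 - 3/2*1 = -9 - 3/2 = -21/2 ≈ -10.500)
y(I) = -21/2
N(r) = 4*r (N(r) = r + r*(-1 + 4) = r + r*3 = r + 3*r = 4*r)
N(T(R(2, -1), 22))/y(-689) = (4*(-1))/(-21/2) = -4*(-2/21) = 8/21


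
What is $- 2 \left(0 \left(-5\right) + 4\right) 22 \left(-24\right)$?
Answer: $4224$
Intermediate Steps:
$- 2 \left(0 \left(-5\right) + 4\right) 22 \left(-24\right) = - 2 \left(0 + 4\right) 22 \left(-24\right) = \left(-2\right) 4 \cdot 22 \left(-24\right) = \left(-8\right) 22 \left(-24\right) = \left(-176\right) \left(-24\right) = 4224$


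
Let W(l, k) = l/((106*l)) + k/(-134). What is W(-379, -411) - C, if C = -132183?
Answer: 469392758/3551 ≈ 1.3219e+5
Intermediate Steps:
W(l, k) = 1/106 - k/134 (W(l, k) = l*(1/(106*l)) + k*(-1/134) = 1/106 - k/134)
W(-379, -411) - C = (1/106 - 1/134*(-411)) - 1*(-132183) = (1/106 + 411/134) + 132183 = 10925/3551 + 132183 = 469392758/3551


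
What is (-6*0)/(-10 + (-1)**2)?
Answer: 0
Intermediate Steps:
(-6*0)/(-10 + (-1)**2) = 0/(-10 + 1) = 0/(-9) = 0*(-1/9) = 0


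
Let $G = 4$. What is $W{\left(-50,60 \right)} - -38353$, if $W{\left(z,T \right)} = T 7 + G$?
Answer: $38777$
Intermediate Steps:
$W{\left(z,T \right)} = 4 + 7 T$ ($W{\left(z,T \right)} = T 7 + 4 = 7 T + 4 = 4 + 7 T$)
$W{\left(-50,60 \right)} - -38353 = \left(4 + 7 \cdot 60\right) - -38353 = \left(4 + 420\right) + 38353 = 424 + 38353 = 38777$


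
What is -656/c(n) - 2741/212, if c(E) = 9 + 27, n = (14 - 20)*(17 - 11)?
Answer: -59437/1908 ≈ -31.151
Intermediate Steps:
n = -36 (n = -6*6 = -36)
c(E) = 36
-656/c(n) - 2741/212 = -656/36 - 2741/212 = -656*1/36 - 2741*1/212 = -164/9 - 2741/212 = -59437/1908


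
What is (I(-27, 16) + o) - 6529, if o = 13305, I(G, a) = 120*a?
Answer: 8696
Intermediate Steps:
(I(-27, 16) + o) - 6529 = (120*16 + 13305) - 6529 = (1920 + 13305) - 6529 = 15225 - 6529 = 8696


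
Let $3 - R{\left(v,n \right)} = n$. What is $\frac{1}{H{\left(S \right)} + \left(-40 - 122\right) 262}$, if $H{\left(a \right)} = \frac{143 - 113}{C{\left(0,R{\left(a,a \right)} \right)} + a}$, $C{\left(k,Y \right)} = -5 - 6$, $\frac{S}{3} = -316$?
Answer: $- \frac{959}{40703826} \approx -2.356 \cdot 10^{-5}$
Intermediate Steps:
$R{\left(v,n \right)} = 3 - n$
$S = -948$ ($S = 3 \left(-316\right) = -948$)
$C{\left(k,Y \right)} = -11$ ($C{\left(k,Y \right)} = -5 - 6 = -11$)
$H{\left(a \right)} = \frac{30}{-11 + a}$ ($H{\left(a \right)} = \frac{143 - 113}{-11 + a} = \frac{30}{-11 + a}$)
$\frac{1}{H{\left(S \right)} + \left(-40 - 122\right) 262} = \frac{1}{\frac{30}{-11 - 948} + \left(-40 - 122\right) 262} = \frac{1}{\frac{30}{-959} + \left(-40 - 122\right) 262} = \frac{1}{30 \left(- \frac{1}{959}\right) - 42444} = \frac{1}{- \frac{30}{959} - 42444} = \frac{1}{- \frac{40703826}{959}} = - \frac{959}{40703826}$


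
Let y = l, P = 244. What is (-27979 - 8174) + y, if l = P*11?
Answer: -33469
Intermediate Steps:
l = 2684 (l = 244*11 = 2684)
y = 2684
(-27979 - 8174) + y = (-27979 - 8174) + 2684 = -36153 + 2684 = -33469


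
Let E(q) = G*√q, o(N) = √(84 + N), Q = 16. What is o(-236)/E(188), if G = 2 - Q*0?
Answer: I*√1786/94 ≈ 0.44959*I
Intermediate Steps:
G = 2 (G = 2 - 1*16*0 = 2 - 16*0 = 2 + 0 = 2)
E(q) = 2*√q
o(-236)/E(188) = √(84 - 236)/((2*√188)) = √(-152)/((2*(2*√47))) = (2*I*√38)/((4*√47)) = (2*I*√38)*(√47/188) = I*√1786/94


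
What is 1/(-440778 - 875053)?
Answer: -1/1315831 ≈ -7.5998e-7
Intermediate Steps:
1/(-440778 - 875053) = 1/(-1315831) = -1/1315831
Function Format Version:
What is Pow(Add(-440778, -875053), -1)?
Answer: Rational(-1, 1315831) ≈ -7.5998e-7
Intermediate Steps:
Pow(Add(-440778, -875053), -1) = Pow(-1315831, -1) = Rational(-1, 1315831)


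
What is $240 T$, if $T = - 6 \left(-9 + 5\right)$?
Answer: $5760$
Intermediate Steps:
$T = 24$ ($T = \left(-6\right) \left(-4\right) = 24$)
$240 T = 240 \cdot 24 = 5760$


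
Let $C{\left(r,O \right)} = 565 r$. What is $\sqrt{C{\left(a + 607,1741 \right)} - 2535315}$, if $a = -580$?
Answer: $2 i \sqrt{630015} \approx 1587.5 i$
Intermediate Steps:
$\sqrt{C{\left(a + 607,1741 \right)} - 2535315} = \sqrt{565 \left(-580 + 607\right) - 2535315} = \sqrt{565 \cdot 27 - 2535315} = \sqrt{15255 - 2535315} = \sqrt{-2520060} = 2 i \sqrt{630015}$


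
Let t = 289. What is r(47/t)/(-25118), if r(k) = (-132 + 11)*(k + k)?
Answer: 5687/3629551 ≈ 0.0015669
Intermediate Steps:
r(k) = -242*k
r(47/t)/(-25118) = -11374/289/(-25118) = -11374/289*(-1/25118) = 5687/3629551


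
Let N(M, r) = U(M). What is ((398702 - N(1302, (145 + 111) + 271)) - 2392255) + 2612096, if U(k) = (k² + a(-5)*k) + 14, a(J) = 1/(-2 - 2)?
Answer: -2152699/2 ≈ -1.0764e+6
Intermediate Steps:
a(J) = -¼ (a(J) = 1/(-4) = -¼)
U(k) = 14 + k² - k/4 (U(k) = (k² - k/4) + 14 = 14 + k² - k/4)
N(M, r) = 14 + M² - M/4
((398702 - N(1302, (145 + 111) + 271)) - 2392255) + 2612096 = ((398702 - (14 + 1302² - ¼*1302)) - 2392255) + 2612096 = ((398702 - (14 + 1695204 - 651/2)) - 2392255) + 2612096 = ((398702 - 1*3389785/2) - 2392255) + 2612096 = ((398702 - 3389785/2) - 2392255) + 2612096 = (-2592381/2 - 2392255) + 2612096 = -7376891/2 + 2612096 = -2152699/2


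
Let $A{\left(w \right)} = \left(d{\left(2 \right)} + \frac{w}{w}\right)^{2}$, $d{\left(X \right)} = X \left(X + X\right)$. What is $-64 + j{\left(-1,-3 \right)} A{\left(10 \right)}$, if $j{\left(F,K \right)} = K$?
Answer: $-307$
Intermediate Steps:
$d{\left(X \right)} = 2 X^{2}$ ($d{\left(X \right)} = X 2 X = 2 X^{2}$)
$A{\left(w \right)} = 81$ ($A{\left(w \right)} = \left(2 \cdot 2^{2} + \frac{w}{w}\right)^{2} = \left(2 \cdot 4 + 1\right)^{2} = \left(8 + 1\right)^{2} = 9^{2} = 81$)
$-64 + j{\left(-1,-3 \right)} A{\left(10 \right)} = -64 - 243 = -307$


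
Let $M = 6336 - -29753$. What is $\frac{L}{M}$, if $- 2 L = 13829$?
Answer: $- \frac{13829}{72178} \approx -0.1916$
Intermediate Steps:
$M = 36089$ ($M = 6336 + 29753 = 36089$)
$L = - \frac{13829}{2}$ ($L = \left(- \frac{1}{2}\right) 13829 = - \frac{13829}{2} \approx -6914.5$)
$\frac{L}{M} = - \frac{13829}{2 \cdot 36089} = \left(- \frac{13829}{2}\right) \frac{1}{36089} = - \frac{13829}{72178}$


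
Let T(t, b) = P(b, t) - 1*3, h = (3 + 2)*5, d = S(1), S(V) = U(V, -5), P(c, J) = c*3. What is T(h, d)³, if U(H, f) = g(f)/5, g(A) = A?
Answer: -216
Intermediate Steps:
P(c, J) = 3*c
U(H, f) = f/5
S(V) = -1 (S(V) = (⅕)*(-5) = -1)
d = -1
h = 25 (h = 5*5 = 25)
T(t, b) = -3 + 3*b (T(t, b) = 3*b - 1*3 = 3*b - 3 = -3 + 3*b)
T(h, d)³ = (-3 + 3*(-1))³ = (-3 - 3)³ = (-6)³ = -216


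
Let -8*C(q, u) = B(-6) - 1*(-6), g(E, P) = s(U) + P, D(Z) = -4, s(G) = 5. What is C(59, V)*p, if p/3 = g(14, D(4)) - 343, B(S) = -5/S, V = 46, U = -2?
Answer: 7011/8 ≈ 876.38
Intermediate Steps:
g(E, P) = 5 + P
C(q, u) = -41/48 (C(q, u) = -(-5/(-6) - 1*(-6))/8 = -(-5*(-⅙) + 6)/8 = -(⅚ + 6)/8 = -⅛*41/6 = -41/48)
p = -1026 (p = 3*((5 - 4) - 343) = 3*(1 - 343) = 3*(-342) = -1026)
C(59, V)*p = -41/48*(-1026) = 7011/8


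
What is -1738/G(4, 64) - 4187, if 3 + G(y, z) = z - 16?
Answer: -190153/45 ≈ -4225.6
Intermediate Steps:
G(y, z) = -19 + z (G(y, z) = -3 + (z - 16) = -3 + (-16 + z) = -19 + z)
-1738/G(4, 64) - 4187 = -1738/(-19 + 64) - 4187 = -1738/45 - 4187 = -190153/45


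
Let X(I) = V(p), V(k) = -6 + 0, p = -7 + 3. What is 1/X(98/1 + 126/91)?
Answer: -⅙ ≈ -0.16667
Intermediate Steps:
p = -4
V(k) = -6
X(I) = -6
1/X(98/1 + 126/91) = 1/(-6) = -⅙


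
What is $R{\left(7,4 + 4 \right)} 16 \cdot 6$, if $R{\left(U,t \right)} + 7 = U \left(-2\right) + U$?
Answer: $-1344$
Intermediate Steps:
$R{\left(U,t \right)} = -7 - U$ ($R{\left(U,t \right)} = -7 + \left(U \left(-2\right) + U\right) = -7 + \left(- 2 U + U\right) = -7 - U$)
$R{\left(7,4 + 4 \right)} 16 \cdot 6 = \left(-7 - 7\right) 16 \cdot 6 = \left(-14\right) 16 \cdot 6 = \left(-224\right) 6 = -1344$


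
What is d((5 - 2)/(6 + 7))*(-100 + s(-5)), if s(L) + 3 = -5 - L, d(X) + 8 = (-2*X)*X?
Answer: 141110/169 ≈ 834.97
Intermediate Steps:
d(X) = -8 - 2*X² (d(X) = -8 + (-2*X)*X = -8 - 2*X²)
s(L) = -8 - L (s(L) = -3 + (-5 - L) = -8 - L)
d((5 - 2)/(6 + 7))*(-100 + s(-5)) = (-8 - 2*(5 - 2)²/(6 + 7)²)*(-100 + (-8 - 1*(-5))) = (-8 - 2*(3/13)²)*(-100 + (-8 + 5)) = (-8 - 2*(3*(1/13))²)*(-100 - 3) = (-8 - 2*(3/13)²)*(-103) = (-8 - 2*9/169)*(-103) = (-8 - 18/169)*(-103) = -1370/169*(-103) = 141110/169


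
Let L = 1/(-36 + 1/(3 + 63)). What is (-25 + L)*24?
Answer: -1426584/2375 ≈ -600.67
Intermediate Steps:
L = -66/2375 (L = 1/(-36 + 1/66) = 1/(-2375/66) = -66/2375 ≈ -0.027789)
(-25 + L)*24 = (-25 - 66/2375)*24 = -59441/2375*24 = -1426584/2375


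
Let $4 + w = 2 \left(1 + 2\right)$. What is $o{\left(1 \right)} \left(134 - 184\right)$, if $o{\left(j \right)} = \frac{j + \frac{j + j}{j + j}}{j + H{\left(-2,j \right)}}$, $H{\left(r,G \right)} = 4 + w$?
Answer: $- \frac{100}{7} \approx -14.286$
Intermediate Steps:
$w = 2$ ($w = -4 + 2 \left(1 + 2\right) = -4 + 2 \cdot 3 = -4 + 6 = 2$)
$H{\left(r,G \right)} = 6$ ($H{\left(r,G \right)} = 4 + 2 = 6$)
$o{\left(j \right)} = \frac{1 + j}{6 + j}$ ($o{\left(j \right)} = \frac{j + \frac{j + j}{j + j}}{j + 6} = \frac{j + \frac{2 j}{2 j}}{6 + j} = \frac{j + 2 j \frac{1}{2 j}}{6 + j} = \frac{j + 1}{6 + j} = \frac{1 + j}{6 + j}$)
$o{\left(1 \right)} \left(134 - 184\right) = \frac{1 + 1}{6 + 1} \left(134 - 184\right) = \frac{1}{7} \cdot 2 \left(-50\right) = \frac{2}{7} \left(-50\right) = - \frac{100}{7}$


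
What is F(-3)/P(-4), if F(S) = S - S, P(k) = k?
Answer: 0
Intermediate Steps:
F(S) = 0
F(-3)/P(-4) = 0/(-4) = 0*(-1/4) = 0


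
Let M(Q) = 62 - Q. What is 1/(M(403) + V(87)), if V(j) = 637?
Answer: 1/296 ≈ 0.0033784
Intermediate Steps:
1/(M(403) + V(87)) = 1/((62 - 1*403) + 637) = 1/((62 - 403) + 637) = 1/(-341 + 637) = 1/296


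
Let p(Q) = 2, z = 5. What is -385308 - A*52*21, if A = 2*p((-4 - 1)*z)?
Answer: -389676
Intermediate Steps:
A = 4 (A = 2*2 = 4)
-385308 - A*52*21 = -385308 - 4*52*21 = -385308 - 208*21 = -385308 - 1*4368 = -385308 - 4368 = -389676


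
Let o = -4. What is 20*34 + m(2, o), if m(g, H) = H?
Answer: 676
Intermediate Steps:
20*34 + m(2, o) = 20*34 - 4 = 680 - 4 = 676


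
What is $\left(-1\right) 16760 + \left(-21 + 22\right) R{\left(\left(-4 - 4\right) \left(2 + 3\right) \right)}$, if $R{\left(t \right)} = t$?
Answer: $-16800$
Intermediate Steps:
$\left(-1\right) 16760 + \left(-21 + 22\right) R{\left(\left(-4 - 4\right) \left(2 + 3\right) \right)} = \left(-1\right) 16760 + \left(-21 + 22\right) \left(-4 - 4\right) \left(2 + 3\right) = -16760 + 1 \left(\left(-8\right) 5\right) = -16760 + 1 \left(-40\right) = -16760 - 40 = -16800$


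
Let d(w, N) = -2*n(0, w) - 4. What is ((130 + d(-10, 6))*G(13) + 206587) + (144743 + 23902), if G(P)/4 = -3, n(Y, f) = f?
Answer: 373480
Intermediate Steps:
G(P) = -12 (G(P) = 4*(-3) = -12)
d(w, N) = -4 - 2*w (d(w, N) = -2*w - 4 = -4 - 2*w)
((130 + d(-10, 6))*G(13) + 206587) + (144743 + 23902) = ((130 + (-4 - 2*(-10)))*(-12) + 206587) + (144743 + 23902) = ((130 + (-4 + 20))*(-12) + 206587) + 168645 = ((130 + 16)*(-12) + 206587) + 168645 = (146*(-12) + 206587) + 168645 = (-1752 + 206587) + 168645 = 204835 + 168645 = 373480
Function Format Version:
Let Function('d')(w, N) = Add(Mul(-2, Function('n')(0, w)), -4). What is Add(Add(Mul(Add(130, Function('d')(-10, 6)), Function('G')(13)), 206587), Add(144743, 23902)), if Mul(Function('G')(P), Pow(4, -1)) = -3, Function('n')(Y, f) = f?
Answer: 373480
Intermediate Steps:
Function('G')(P) = -12 (Function('G')(P) = Mul(4, -3) = -12)
Function('d')(w, N) = Add(-4, Mul(-2, w)) (Function('d')(w, N) = Add(Mul(-2, w), -4) = Add(-4, Mul(-2, w)))
Add(Add(Mul(Add(130, Function('d')(-10, 6)), Function('G')(13)), 206587), Add(144743, 23902)) = Add(Add(Mul(Add(130, Add(-4, Mul(-2, -10))), -12), 206587), Add(144743, 23902)) = Add(Add(Mul(Add(130, Add(-4, 20)), -12), 206587), 168645) = Add(Add(Mul(Add(130, 16), -12), 206587), 168645) = Add(Add(Mul(146, -12), 206587), 168645) = Add(Add(-1752, 206587), 168645) = Add(204835, 168645) = 373480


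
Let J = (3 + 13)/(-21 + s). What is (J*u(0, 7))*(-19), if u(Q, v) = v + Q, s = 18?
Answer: 2128/3 ≈ 709.33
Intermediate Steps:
J = -16/3 (J = (3 + 13)/(-21 + 18) = 16/(-3) = 16*(-1/3) = -16/3 ≈ -5.3333)
u(Q, v) = Q + v
(J*u(0, 7))*(-19) = -16*(0 + 7)/3*(-19) = -16/3*7*(-19) = -112/3*(-19) = 2128/3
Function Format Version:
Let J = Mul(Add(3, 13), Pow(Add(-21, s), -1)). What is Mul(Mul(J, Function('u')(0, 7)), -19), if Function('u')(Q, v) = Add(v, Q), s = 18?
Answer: Rational(2128, 3) ≈ 709.33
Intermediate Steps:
J = Rational(-16, 3) (J = Mul(Add(3, 13), Pow(Add(-21, 18), -1)) = Mul(16, Pow(-3, -1)) = Mul(16, Rational(-1, 3)) = Rational(-16, 3) ≈ -5.3333)
Function('u')(Q, v) = Add(Q, v)
Mul(Mul(J, Function('u')(0, 7)), -19) = Mul(Mul(Rational(-16, 3), Add(0, 7)), -19) = Mul(Mul(Rational(-16, 3), 7), -19) = Mul(Rational(-112, 3), -19) = Rational(2128, 3)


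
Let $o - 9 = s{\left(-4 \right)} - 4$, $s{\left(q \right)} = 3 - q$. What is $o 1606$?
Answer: $19272$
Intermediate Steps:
$o = 12$ ($o = 9 + \left(\left(3 - -4\right) - 4\right) = 9 + \left(\left(3 + 4\right) - 4\right) = 9 + \left(7 - 4\right) = 9 + 3 = 12$)
$o 1606 = 12 \cdot 1606 = 19272$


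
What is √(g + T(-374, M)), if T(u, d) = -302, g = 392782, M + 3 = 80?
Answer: 4*√24530 ≈ 626.48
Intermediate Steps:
M = 77 (M = -3 + 80 = 77)
√(g + T(-374, M)) = √(392782 - 302) = √392480 = 4*√24530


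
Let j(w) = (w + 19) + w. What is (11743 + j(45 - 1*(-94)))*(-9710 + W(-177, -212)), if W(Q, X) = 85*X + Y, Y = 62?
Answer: -333122720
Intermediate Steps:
j(w) = 19 + 2*w (j(w) = (19 + w) + w = 19 + 2*w)
W(Q, X) = 62 + 85*X (W(Q, X) = 85*X + 62 = 62 + 85*X)
(11743 + j(45 - 1*(-94)))*(-9710 + W(-177, -212)) = (11743 + (19 + 2*(45 - 1*(-94))))*(-9710 + (62 + 85*(-212))) = (11743 + (19 + 2*(45 + 94)))*(-9710 + (62 - 18020)) = (11743 + (19 + 2*139))*(-9710 - 17958) = (11743 + (19 + 278))*(-27668) = (11743 + 297)*(-27668) = 12040*(-27668) = -333122720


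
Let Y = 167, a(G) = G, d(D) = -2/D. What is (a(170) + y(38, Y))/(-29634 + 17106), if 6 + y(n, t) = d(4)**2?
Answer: -73/5568 ≈ -0.013111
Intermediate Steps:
y(n, t) = -23/4 (y(n, t) = -6 + (-2/4)**2 = -6 + (-2*1/4)**2 = -6 + (-1/2)**2 = -6 + 1/4 = -23/4)
(a(170) + y(38, Y))/(-29634 + 17106) = (170 - 23/4)/(-29634 + 17106) = (657/4)/(-12528) = (657/4)*(-1/12528) = -73/5568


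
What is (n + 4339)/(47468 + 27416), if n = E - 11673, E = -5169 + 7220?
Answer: -5283/74884 ≈ -0.070549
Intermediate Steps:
E = 2051
n = -9622 (n = 2051 - 11673 = -9622)
(n + 4339)/(47468 + 27416) = (-9622 + 4339)/(47468 + 27416) = -5283/74884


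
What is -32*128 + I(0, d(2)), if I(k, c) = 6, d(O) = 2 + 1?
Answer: -4090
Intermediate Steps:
d(O) = 3
-32*128 + I(0, d(2)) = -32*128 + 6 = -4096 + 6 = -4090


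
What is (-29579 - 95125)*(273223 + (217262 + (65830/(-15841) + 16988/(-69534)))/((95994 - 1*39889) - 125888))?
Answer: -145495522703265143408288/4270285759089 ≈ -3.4072e+10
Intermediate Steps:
(-29579 - 95125)*(273223 + (217262 + (65830/(-15841) + 16988/(-69534)))/((95994 - 1*39889) - 125888)) = -124704*(273223 + (217262 + (65830*(-1/15841) + 16988*(-1/69534)))/((95994 - 39889) - 125888)) = -124704*(273223 + (217262 + (-65830/15841 - 8494/34767))/(56105 - 125888)) = -124704*(273223 + (217262 - 2423265064/550744047)/(-69783)) = -124704*(273223 + (119653329874250/550744047)*(-1/69783)) = -124704*(273223 - 119653329874250/38432571831801) = -124704*10500542920270290373/38432571831801 = -145495522703265143408288/4270285759089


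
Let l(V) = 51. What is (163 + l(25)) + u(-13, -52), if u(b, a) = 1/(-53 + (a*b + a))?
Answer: 122195/571 ≈ 214.00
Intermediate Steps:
u(b, a) = 1/(-53 + a + a*b) (u(b, a) = 1/(-53 + (a + a*b)) = 1/(-53 + a + a*b))
(163 + l(25)) + u(-13, -52) = (163 + 51) + 1/(-53 - 52 - 52*(-13)) = 214 + 1/(-53 - 52 + 676) = 214 + 1/571 = 122195/571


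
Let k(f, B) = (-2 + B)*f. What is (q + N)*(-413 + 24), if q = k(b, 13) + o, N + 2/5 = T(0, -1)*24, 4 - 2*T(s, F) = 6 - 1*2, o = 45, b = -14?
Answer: 212783/5 ≈ 42557.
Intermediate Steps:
k(f, B) = f*(-2 + B)
T(s, F) = 0 (T(s, F) = 2 - (6 - 1*2)/2 = 2 - (6 - 2)/2 = 2 - ½*4 = 2 - 2 = 0)
N = -⅖ (N = -⅖ + 0*24 = -⅖ + 0 = -⅖ ≈ -0.40000)
q = -109 (q = -14*(-2 + 13) + 45 = -14*11 + 45 = -154 + 45 = -109)
(q + N)*(-413 + 24) = (-109 - ⅖)*(-413 + 24) = -547/5*(-389) = 212783/5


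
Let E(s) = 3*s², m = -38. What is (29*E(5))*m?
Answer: -82650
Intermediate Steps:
(29*E(5))*m = (29*(3*5²))*(-38) = (29*(3*25))*(-38) = (29*75)*(-38) = 2175*(-38) = -82650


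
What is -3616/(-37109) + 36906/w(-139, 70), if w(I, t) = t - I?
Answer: 1370300498/7755781 ≈ 176.68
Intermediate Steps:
-3616/(-37109) + 36906/w(-139, 70) = -3616/(-37109) + 36906/(70 - 1*(-139)) = -3616*(-1/37109) + 36906/(70 + 139) = 3616/37109 + 36906/209 = 1370300498/7755781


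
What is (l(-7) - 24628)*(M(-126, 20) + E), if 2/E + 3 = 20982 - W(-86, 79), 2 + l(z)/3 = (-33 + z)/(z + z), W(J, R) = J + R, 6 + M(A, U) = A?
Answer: 238756458350/73451 ≈ 3.2506e+6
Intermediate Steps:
M(A, U) = -6 + A
l(z) = -6 + 3*(-33 + z)/(2*z) (l(z) = -6 + 3*((-33 + z)/(z + z)) = -6 + 3*((-33 + z)/((2*z))) = -6 + 3*((-33 + z)*(1/(2*z))) = -6 + 3*((-33 + z)/(2*z)) = -6 + 3*(-33 + z)/(2*z))
E = 1/10493 (E = 2/(-3 + (20982 - (-86 + 79))) = 2/(-3 + (20982 - 1*(-7))) = 2/(-3 + (20982 + 7)) = 2/(-3 + 20989) = 2/20986 = 2*(1/20986) = 1/10493 ≈ 9.5302e-5)
(l(-7) - 24628)*(M(-126, 20) + E) = ((9/2)*(-11 - 1*(-7))/(-7) - 24628)*((-6 - 126) + 1/10493) = ((9/2)*(-1/7)*(-11 + 7) - 24628)*(-132 + 1/10493) = ((9/2)*(-1/7)*(-4) - 24628)*(-1385075/10493) = (18/7 - 24628)*(-1385075/10493) = -172378/7*(-1385075/10493) = 238756458350/73451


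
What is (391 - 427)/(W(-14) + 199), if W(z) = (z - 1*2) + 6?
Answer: -4/21 ≈ -0.19048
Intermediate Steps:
W(z) = 4 + z (W(z) = (z - 2) + 6 = (-2 + z) + 6 = 4 + z)
(391 - 427)/(W(-14) + 199) = (391 - 427)/((4 - 14) + 199) = -36/(-10 + 199) = -36/189 = -36*1/189 = -4/21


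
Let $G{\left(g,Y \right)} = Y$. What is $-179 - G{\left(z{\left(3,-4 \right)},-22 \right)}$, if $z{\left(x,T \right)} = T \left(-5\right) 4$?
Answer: $-157$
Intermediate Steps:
$z{\left(x,T \right)} = - 20 T$ ($z{\left(x,T \right)} = - 5 T 4 = - 20 T$)
$-179 - G{\left(z{\left(3,-4 \right)},-22 \right)} = -179 - -22 = -179 + 22 = -157$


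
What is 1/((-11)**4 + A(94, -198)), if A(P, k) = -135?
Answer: 1/14506 ≈ 6.8937e-5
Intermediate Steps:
1/((-11)**4 + A(94, -198)) = 1/((-11)**4 - 135) = 1/(14641 - 135) = 1/14506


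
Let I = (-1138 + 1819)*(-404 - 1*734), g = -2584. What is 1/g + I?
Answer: -2002543153/2584 ≈ -7.7498e+5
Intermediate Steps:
I = -774978 (I = 681*(-404 - 734) = 681*(-1138) = -774978)
1/g + I = 1/(-2584) - 774978 = -1/2584 - 774978 = -2002543153/2584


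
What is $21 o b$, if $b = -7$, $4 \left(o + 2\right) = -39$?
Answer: $\frac{6909}{4} \approx 1727.3$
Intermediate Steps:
$o = - \frac{47}{4}$ ($o = -2 + \frac{1}{4} \left(-39\right) = -2 - \frac{39}{4} = - \frac{47}{4} \approx -11.75$)
$21 o b = 21 \left(- \frac{47}{4}\right) \left(-7\right) = \left(- \frac{987}{4}\right) \left(-7\right) = \frac{6909}{4}$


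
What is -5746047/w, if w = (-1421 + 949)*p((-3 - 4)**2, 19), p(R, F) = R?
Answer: 5746047/23128 ≈ 248.45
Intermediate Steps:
w = -23128 (w = (-1421 + 949)*(-3 - 4)**2 = -472*(-7)**2 = -472*49 = -23128)
-5746047/w = -5746047/(-23128) = -5746047*(-1/23128) = 5746047/23128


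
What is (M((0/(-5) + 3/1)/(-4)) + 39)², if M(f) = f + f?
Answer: 5625/4 ≈ 1406.3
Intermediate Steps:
M(f) = 2*f
(M((0/(-5) + 3/1)/(-4)) + 39)² = (2*((0/(-5) + 3/1)/(-4)) + 39)² = (2*((0*(-⅕) + 3*1)*(-¼)) + 39)² = (2*((0 + 3)*(-¼)) + 39)² = (2*(3*(-¼)) + 39)² = (2*(-¾) + 39)² = (-3/2 + 39)² = (75/2)² = 5625/4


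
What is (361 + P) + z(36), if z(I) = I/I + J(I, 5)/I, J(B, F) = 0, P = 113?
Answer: 475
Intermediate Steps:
z(I) = 1 (z(I) = I/I + 0/I = 1 + 0 = 1)
(361 + P) + z(36) = (361 + 113) + 1 = 474 + 1 = 475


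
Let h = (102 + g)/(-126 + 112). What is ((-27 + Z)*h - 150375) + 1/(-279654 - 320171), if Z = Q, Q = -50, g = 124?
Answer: -89453101901/599825 ≈ -1.4913e+5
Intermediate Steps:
Z = -50
h = -113/7 (h = (102 + 124)/(-126 + 112) = 226/(-14) = 226*(-1/14) = -113/7 ≈ -16.143)
((-27 + Z)*h - 150375) + 1/(-279654 - 320171) = ((-27 - 50)*(-113/7) - 150375) + 1/(-279654 - 320171) = (-77*(-113/7) - 150375) + 1/(-599825) = (1243 - 150375) - 1/599825 = -149132 - 1/599825 = -89453101901/599825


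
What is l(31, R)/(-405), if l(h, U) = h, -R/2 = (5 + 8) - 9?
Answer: -31/405 ≈ -0.076543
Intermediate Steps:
R = -8 (R = -2*((5 + 8) - 9) = -2*(13 - 9) = -2*4 = -8)
l(31, R)/(-405) = 31/(-405) = 31*(-1/405) = -31/405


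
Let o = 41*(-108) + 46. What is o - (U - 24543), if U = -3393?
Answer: 23554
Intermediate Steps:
o = -4382 (o = -4428 + 46 = -4382)
o - (U - 24543) = -4382 - (-3393 - 24543) = -4382 - 1*(-27936) = -4382 + 27936 = 23554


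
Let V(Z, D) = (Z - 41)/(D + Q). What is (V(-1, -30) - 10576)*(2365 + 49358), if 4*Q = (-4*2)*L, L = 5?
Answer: -10939362777/20 ≈ -5.4697e+8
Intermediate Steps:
Q = -10 (Q = (-4*2*5)/4 = (-8*5)/4 = (¼)*(-40) = -10)
V(Z, D) = (-41 + Z)/(-10 + D) (V(Z, D) = (Z - 41)/(D - 10) = (-41 + Z)/(-10 + D))
(V(-1, -30) - 10576)*(2365 + 49358) = ((-41 - 1)/(-10 - 30) - 10576)*(2365 + 49358) = (-42/(-40) - 10576)*51723 = (-1/40*(-42) - 10576)*51723 = (21/20 - 10576)*51723 = -211499/20*51723 = -10939362777/20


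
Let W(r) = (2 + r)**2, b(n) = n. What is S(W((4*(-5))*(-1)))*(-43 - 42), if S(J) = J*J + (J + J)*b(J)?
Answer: -59735280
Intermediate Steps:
S(J) = 3*J**2 (S(J) = J*J + (J + J)*J = J**2 + (2*J)*J = J**2 + 2*J**2 = 3*J**2)
S(W((4*(-5))*(-1)))*(-43 - 42) = (3*((2 + (4*(-5))*(-1))**2)**2)*(-43 - 42) = (3*((2 - 20*(-1))**2)**2)*(-85) = (3*((2 + 20)**2)**2)*(-85) = (3*(22**2)**2)*(-85) = (3*484**2)*(-85) = (3*234256)*(-85) = 702768*(-85) = -59735280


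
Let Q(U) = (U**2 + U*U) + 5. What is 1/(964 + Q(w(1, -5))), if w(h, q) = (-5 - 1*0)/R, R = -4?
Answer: 8/7777 ≈ 0.0010287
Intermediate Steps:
w(h, q) = 5/4 (w(h, q) = (-5 - 1*0)/(-4) = (-5 + 0)*(-1/4) = -5*(-1/4) = 5/4)
Q(U) = 5 + 2*U**2 (Q(U) = (U**2 + U**2) + 5 = 2*U**2 + 5 = 5 + 2*U**2)
1/(964 + Q(w(1, -5))) = 1/(964 + (5 + 2*(5/4)**2)) = 1/(964 + (5 + 2*(25/16))) = 1/(964 + (5 + 25/8)) = 1/(964 + 65/8) = 1/(7777/8) = 8/7777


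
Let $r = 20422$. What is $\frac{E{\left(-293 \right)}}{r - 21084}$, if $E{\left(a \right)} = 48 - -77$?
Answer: $- \frac{125}{662} \approx -0.18882$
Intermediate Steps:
$E{\left(a \right)} = 125$ ($E{\left(a \right)} = 48 + 77 = 125$)
$\frac{E{\left(-293 \right)}}{r - 21084} = \frac{125}{20422 - 21084} = \frac{125}{-662} = 125 \left(- \frac{1}{662}\right) = - \frac{125}{662}$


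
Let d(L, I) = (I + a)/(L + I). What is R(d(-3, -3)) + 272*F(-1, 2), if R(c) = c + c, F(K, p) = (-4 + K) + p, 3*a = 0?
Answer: -815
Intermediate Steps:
a = 0 (a = (1/3)*0 = 0)
F(K, p) = -4 + K + p
d(L, I) = I/(I + L) (d(L, I) = (I + 0)/(L + I) = I/(I + L))
R(c) = 2*c
R(d(-3, -3)) + 272*F(-1, 2) = 2*(-3/(-3 - 3)) + 272*(-4 - 1 + 2) = 2*(-3/(-6)) + 272*(-3) = 2*(-3*(-1/6)) - 816 = 2*(1/2) - 816 = 1 - 816 = -815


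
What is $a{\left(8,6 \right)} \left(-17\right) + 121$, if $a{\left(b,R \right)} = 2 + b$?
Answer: $-49$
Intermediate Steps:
$a{\left(8,6 \right)} \left(-17\right) + 121 = \left(2 + 8\right) \left(-17\right) + 121 = 10 \left(-17\right) + 121 = -170 + 121 = -49$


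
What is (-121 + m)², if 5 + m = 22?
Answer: 10816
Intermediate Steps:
m = 17 (m = -5 + 22 = 17)
(-121 + m)² = (-121 + 17)² = (-104)² = 10816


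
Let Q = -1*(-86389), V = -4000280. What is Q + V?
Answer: -3913891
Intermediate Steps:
Q = 86389
Q + V = 86389 - 4000280 = -3913891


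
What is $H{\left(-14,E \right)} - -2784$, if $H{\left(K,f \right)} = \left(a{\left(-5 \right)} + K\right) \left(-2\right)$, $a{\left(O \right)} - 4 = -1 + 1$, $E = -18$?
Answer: $2804$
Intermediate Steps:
$a{\left(O \right)} = 4$ ($a{\left(O \right)} = 4 + \left(-1 + 1\right) = 4 + 0 = 4$)
$H{\left(K,f \right)} = -8 - 2 K$ ($H{\left(K,f \right)} = \left(4 + K\right) \left(-2\right) = -8 - 2 K$)
$H{\left(-14,E \right)} - -2784 = \left(-8 - -28\right) - -2784 = \left(-8 + 28\right) + 2784 = 20 + 2784 = 2804$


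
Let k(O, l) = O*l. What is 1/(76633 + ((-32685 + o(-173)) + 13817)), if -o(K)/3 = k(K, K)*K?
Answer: 1/15590916 ≈ 6.4140e-8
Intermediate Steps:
o(K) = -3*K³ (o(K) = -3*K*K*K = -3*K²*K = -3*K³)
1/(76633 + ((-32685 + o(-173)) + 13817)) = 1/(76633 + ((-32685 - 3*(-173)³) + 13817)) = 1/(76633 + ((-32685 - 3*(-5177717)) + 13817)) = 1/(76633 + ((-32685 + 15533151) + 13817)) = 1/(76633 + (15500466 + 13817)) = 1/(76633 + 15514283) = 1/15590916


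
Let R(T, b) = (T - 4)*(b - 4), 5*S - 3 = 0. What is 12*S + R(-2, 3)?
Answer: 66/5 ≈ 13.200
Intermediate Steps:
S = ⅗ (S = ⅗ + (⅕)*0 = ⅗ + 0 = ⅗ ≈ 0.60000)
R(T, b) = (-4 + T)*(-4 + b)
12*S + R(-2, 3) = 12*(⅗) + (16 - 4*(-2) - 4*3 - 2*3) = 36/5 + (16 + 8 - 12 - 6) = 36/5 + 6 = 66/5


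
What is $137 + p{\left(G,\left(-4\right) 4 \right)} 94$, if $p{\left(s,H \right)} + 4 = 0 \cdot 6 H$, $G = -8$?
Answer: $-239$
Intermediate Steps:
$p{\left(s,H \right)} = -4$ ($p{\left(s,H \right)} = -4 + 0 \cdot 6 H = -4 + 0 H = -4 + 0 = -4$)
$137 + p{\left(G,\left(-4\right) 4 \right)} 94 = 137 - 376 = -239$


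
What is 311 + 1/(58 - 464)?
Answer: 126265/406 ≈ 311.00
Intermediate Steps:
311 + 1/(58 - 464) = 311 + 1/(-406) = 311 - 1/406 = 126265/406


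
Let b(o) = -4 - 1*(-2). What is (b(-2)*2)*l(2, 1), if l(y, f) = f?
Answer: -4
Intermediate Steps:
b(o) = -2 (b(o) = -4 + 2 = -2)
(b(-2)*2)*l(2, 1) = -2*2*1 = -4*1 = -4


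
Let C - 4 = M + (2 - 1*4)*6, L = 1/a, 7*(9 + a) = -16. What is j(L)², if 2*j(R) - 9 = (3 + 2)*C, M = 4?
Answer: 121/4 ≈ 30.250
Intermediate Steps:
a = -79/7 (a = -9 + (⅐)*(-16) = -9 - 16/7 = -79/7 ≈ -11.286)
L = -7/79 (L = 1/(-79/7) = -7/79 ≈ -0.088608)
C = -4 (C = 4 + (4 + (2 - 1*4)*6) = 4 + (4 + (2 - 4)*6) = 4 + (4 - 2*6) = 4 + (4 - 12) = 4 - 8 = -4)
j(R) = -11/2 (j(R) = 9/2 + ((3 + 2)*(-4))/2 = 9/2 + (5*(-4))/2 = 9/2 + (½)*(-20) = 9/2 - 10 = -11/2)
j(L)² = (-11/2)² = 121/4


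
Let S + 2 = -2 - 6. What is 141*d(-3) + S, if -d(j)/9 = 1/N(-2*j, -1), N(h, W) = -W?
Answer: -1279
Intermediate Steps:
S = -10 (S = -2 + (-2 - 6) = -2 - 8 = -10)
d(j) = -9 (d(j) = -9/((-1*(-1))) = -9/1 = -9*1 = -9)
141*d(-3) + S = 141*(-9) - 10 = -1269 - 10 = -1279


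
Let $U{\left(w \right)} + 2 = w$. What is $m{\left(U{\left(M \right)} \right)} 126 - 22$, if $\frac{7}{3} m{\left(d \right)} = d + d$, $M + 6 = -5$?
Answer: $-1426$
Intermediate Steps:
$M = -11$ ($M = -6 - 5 = -11$)
$U{\left(w \right)} = -2 + w$
$m{\left(d \right)} = \frac{6 d}{7}$ ($m{\left(d \right)} = \frac{3 \left(d + d\right)}{7} = \frac{3 \cdot 2 d}{7} = \frac{6 d}{7}$)
$m{\left(U{\left(M \right)} \right)} 126 - 22 = \frac{6 \left(-2 - 11\right)}{7} \cdot 126 - 22 = \frac{6}{7} \left(-13\right) 126 - 22 = \left(- \frac{78}{7}\right) 126 - 22 = -1404 - 22 = -1426$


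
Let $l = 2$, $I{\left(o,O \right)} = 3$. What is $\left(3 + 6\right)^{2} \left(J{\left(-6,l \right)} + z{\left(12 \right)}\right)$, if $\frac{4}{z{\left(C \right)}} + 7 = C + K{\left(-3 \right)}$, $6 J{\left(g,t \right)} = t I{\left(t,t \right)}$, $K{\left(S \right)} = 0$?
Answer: $\frac{729}{5} \approx 145.8$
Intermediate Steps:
$J{\left(g,t \right)} = \frac{t}{2}$ ($J{\left(g,t \right)} = \frac{t 3}{6} = \frac{3 t}{6} = \frac{t}{2}$)
$z{\left(C \right)} = \frac{4}{-7 + C}$ ($z{\left(C \right)} = \frac{4}{-7 + \left(C + 0\right)} = \frac{4}{-7 + C}$)
$\left(3 + 6\right)^{2} \left(J{\left(-6,l \right)} + z{\left(12 \right)}\right) = \left(3 + 6\right)^{2} \left(\frac{1}{2} \cdot 2 + \frac{4}{-7 + 12}\right) = 9^{2} \left(1 + \frac{4}{5}\right) = 81 \left(1 + 4 \cdot \frac{1}{5}\right) = 81 \left(1 + \frac{4}{5}\right) = 81 \cdot \frac{9}{5} = \frac{729}{5}$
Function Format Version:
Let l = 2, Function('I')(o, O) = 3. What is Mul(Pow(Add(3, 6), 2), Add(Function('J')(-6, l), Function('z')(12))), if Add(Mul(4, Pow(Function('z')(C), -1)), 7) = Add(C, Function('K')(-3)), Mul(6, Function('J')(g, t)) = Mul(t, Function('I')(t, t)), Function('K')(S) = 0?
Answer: Rational(729, 5) ≈ 145.80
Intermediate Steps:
Function('J')(g, t) = Mul(Rational(1, 2), t) (Function('J')(g, t) = Mul(Rational(1, 6), Mul(t, 3)) = Mul(Rational(1, 6), Mul(3, t)) = Mul(Rational(1, 2), t))
Function('z')(C) = Mul(4, Pow(Add(-7, C), -1)) (Function('z')(C) = Mul(4, Pow(Add(-7, Add(C, 0)), -1)) = Mul(4, Pow(Add(-7, C), -1)))
Mul(Pow(Add(3, 6), 2), Add(Function('J')(-6, l), Function('z')(12))) = Mul(Pow(Add(3, 6), 2), Add(Mul(Rational(1, 2), 2), Mul(4, Pow(Add(-7, 12), -1)))) = Mul(Pow(9, 2), Add(1, Mul(4, Pow(5, -1)))) = Mul(81, Add(1, Mul(4, Rational(1, 5)))) = Mul(81, Add(1, Rational(4, 5))) = Mul(81, Rational(9, 5)) = Rational(729, 5)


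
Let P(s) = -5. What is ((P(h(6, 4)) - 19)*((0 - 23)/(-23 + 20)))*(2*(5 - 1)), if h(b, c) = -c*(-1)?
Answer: -1472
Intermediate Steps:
h(b, c) = c
((P(h(6, 4)) - 19)*((0 - 23)/(-23 + 20)))*(2*(5 - 1)) = ((-5 - 19)*((0 - 23)/(-23 + 20)))*(2*(5 - 1)) = (-(-552)/(-3))*(2*4) = -(-552)*(-1)/3*8 = -24*23/3*8 = -184*8 = -1472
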